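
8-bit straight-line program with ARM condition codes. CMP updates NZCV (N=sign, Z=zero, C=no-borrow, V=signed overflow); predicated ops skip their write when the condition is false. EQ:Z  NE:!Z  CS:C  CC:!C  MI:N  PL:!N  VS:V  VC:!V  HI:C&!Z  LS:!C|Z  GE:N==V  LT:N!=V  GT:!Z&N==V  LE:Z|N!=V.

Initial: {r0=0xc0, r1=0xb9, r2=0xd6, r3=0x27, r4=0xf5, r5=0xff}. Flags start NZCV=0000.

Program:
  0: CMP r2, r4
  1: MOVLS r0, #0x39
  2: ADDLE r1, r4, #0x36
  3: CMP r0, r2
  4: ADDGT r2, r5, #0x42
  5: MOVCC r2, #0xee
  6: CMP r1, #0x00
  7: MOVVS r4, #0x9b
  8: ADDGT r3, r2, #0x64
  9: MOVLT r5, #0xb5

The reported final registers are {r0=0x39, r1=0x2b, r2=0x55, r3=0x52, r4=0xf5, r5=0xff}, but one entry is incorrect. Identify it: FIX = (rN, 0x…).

FIX = (r2, 0xee)

[0] flags=1000 → (cmp)
[1] flags=1000 LS?T → r0=0x39
[2] flags=1000 LE?T → r1=0x2b
[3] flags=0000 → (cmp)
[4] flags=0000 GT?T → r2=0x41
[5] flags=0000 CC?T → r2=0xee
[6] flags=0010 → (cmp)
[7] flags=0010 VS?F → skip
[8] flags=0010 GT?T → r3=0x52
[9] flags=0010 LT?F → skip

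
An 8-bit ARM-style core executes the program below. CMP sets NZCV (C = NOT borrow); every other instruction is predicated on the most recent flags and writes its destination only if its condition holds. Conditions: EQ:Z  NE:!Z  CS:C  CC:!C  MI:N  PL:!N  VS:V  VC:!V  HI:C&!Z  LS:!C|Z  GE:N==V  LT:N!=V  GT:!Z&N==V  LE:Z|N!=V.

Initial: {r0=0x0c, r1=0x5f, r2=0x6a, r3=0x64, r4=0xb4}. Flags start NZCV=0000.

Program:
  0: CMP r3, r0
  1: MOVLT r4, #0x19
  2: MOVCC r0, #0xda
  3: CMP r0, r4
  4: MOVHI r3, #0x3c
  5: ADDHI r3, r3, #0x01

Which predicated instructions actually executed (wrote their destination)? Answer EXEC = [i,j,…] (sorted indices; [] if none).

EXEC = []

0: ✓ CMP  NZCV=0010
1: · MOVLT
2: · MOVCC
3: ✓ CMP  NZCV=0000
4: · MOVHI
5: · ADDHI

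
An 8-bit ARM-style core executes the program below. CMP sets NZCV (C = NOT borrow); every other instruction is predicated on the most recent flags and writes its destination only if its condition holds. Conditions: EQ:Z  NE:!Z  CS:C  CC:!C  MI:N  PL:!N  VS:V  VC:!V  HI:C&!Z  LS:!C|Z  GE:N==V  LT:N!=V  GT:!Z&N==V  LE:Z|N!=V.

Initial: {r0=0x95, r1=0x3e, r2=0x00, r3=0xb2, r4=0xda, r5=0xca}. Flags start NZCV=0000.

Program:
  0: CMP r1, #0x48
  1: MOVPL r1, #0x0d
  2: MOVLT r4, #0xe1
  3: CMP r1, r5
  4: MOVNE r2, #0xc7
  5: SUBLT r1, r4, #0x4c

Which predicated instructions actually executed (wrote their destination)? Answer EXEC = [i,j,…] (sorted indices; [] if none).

EXEC = [2,4]

0: ✓ CMP  NZCV=1000
1: · MOVPL
2: ✓ MOVLT  r4←0xe1
3: ✓ CMP  NZCV=0000
4: ✓ MOVNE  r2←0xc7
5: · SUBLT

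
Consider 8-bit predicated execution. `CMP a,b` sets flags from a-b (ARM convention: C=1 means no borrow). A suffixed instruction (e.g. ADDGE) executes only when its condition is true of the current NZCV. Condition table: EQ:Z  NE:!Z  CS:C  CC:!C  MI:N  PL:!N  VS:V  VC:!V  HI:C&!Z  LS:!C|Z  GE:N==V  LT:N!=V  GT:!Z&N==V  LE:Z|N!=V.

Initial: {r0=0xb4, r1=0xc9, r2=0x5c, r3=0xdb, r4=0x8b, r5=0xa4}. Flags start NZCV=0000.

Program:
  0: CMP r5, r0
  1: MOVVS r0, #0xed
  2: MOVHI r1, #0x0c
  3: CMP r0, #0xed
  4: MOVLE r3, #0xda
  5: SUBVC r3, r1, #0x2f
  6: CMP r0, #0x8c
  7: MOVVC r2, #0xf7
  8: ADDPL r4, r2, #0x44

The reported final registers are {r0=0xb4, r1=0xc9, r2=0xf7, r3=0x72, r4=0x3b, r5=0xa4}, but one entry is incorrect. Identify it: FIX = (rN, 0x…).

FIX = (r3, 0x9a)

[0] flags=1000 → (cmp)
[1] flags=1000 VS?F → skip
[2] flags=1000 HI?F → skip
[3] flags=1000 → (cmp)
[4] flags=1000 LE?T → r3=0xda
[5] flags=1000 VC?T → r3=0x9a
[6] flags=0010 → (cmp)
[7] flags=0010 VC?T → r2=0xf7
[8] flags=0010 PL?T → r4=0x3b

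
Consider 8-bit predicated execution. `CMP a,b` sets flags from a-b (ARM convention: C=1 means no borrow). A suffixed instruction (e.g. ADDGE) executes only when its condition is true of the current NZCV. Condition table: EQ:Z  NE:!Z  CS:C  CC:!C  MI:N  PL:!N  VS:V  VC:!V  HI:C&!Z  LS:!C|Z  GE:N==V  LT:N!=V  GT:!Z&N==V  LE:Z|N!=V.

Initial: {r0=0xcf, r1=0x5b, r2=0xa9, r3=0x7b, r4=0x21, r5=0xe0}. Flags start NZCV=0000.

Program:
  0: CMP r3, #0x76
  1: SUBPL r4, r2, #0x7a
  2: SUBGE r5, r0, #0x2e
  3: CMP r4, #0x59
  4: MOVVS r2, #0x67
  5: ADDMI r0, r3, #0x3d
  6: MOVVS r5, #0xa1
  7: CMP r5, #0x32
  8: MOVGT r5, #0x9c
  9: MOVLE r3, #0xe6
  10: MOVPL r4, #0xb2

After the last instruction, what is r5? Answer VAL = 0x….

0: ✓ CMP  NZCV=0010
1: ✓ SUBPL  r4←0x2f
2: ✓ SUBGE  r5←0xa1
3: ✓ CMP  NZCV=1000
4: · MOVVS
5: ✓ ADDMI  r0←0xb8
6: · MOVVS
7: ✓ CMP  NZCV=0011
8: · MOVGT
9: ✓ MOVLE  r3←0xe6
10: ✓ MOVPL  r4←0xb2

VAL = 0xa1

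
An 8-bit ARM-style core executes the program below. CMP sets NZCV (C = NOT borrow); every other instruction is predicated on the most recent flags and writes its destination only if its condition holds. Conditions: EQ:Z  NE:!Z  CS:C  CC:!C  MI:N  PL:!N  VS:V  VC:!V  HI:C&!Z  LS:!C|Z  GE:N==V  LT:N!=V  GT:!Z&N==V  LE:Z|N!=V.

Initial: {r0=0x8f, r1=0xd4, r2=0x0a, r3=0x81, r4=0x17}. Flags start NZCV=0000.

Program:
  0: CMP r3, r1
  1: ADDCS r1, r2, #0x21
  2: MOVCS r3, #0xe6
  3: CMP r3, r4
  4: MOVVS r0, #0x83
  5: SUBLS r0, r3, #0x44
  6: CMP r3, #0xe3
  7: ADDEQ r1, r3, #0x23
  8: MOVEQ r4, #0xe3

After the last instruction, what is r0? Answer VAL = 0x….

0: ✓ CMP  NZCV=1000
1: · ADDCS
2: · MOVCS
3: ✓ CMP  NZCV=0011
4: ✓ MOVVS  r0←0x83
5: · SUBLS
6: ✓ CMP  NZCV=1000
7: · ADDEQ
8: · MOVEQ

VAL = 0x83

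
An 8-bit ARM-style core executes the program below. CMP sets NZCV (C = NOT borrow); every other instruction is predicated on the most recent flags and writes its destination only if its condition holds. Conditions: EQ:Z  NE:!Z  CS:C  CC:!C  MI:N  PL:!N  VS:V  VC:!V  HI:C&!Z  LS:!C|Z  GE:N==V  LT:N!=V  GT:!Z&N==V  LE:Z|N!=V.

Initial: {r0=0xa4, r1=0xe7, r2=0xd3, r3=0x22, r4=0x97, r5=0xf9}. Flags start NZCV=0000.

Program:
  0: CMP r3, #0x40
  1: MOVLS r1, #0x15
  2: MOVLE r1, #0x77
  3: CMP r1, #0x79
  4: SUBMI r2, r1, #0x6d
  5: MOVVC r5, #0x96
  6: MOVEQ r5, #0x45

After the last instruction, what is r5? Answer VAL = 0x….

VAL = 0x96

[0] flags=1000 → (cmp)
[1] flags=1000 LS?T → r1=0x15
[2] flags=1000 LE?T → r1=0x77
[3] flags=1000 → (cmp)
[4] flags=1000 MI?T → r2=0x0a
[5] flags=1000 VC?T → r5=0x96
[6] flags=1000 EQ?F → skip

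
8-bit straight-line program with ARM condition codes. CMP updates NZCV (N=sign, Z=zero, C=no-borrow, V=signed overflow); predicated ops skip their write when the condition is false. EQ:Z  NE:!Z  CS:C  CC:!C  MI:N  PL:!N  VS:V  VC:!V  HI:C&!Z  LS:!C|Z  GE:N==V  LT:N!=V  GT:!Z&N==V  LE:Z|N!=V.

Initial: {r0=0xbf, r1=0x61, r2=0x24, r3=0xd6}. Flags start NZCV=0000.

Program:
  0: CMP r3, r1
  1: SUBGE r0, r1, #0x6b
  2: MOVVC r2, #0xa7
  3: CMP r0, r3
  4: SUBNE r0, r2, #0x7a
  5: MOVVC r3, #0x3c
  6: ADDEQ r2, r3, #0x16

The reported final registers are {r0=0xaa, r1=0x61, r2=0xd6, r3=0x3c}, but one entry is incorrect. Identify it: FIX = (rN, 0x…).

[0] flags=0011 → (cmp)
[1] flags=0011 GE?F → skip
[2] flags=0011 VC?F → skip
[3] flags=1000 → (cmp)
[4] flags=1000 NE?T → r0=0xaa
[5] flags=1000 VC?T → r3=0x3c
[6] flags=1000 EQ?F → skip

FIX = (r2, 0x24)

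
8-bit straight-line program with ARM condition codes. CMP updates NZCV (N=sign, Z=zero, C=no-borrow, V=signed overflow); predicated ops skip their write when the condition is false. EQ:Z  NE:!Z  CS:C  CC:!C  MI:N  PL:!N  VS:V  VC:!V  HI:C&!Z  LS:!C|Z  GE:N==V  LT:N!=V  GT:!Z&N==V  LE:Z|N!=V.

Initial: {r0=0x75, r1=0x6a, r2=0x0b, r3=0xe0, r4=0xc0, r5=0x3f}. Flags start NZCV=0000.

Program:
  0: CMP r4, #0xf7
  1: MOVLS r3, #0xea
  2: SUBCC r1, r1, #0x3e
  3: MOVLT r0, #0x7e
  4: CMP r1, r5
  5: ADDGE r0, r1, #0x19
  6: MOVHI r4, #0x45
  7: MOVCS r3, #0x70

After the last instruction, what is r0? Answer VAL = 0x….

[0] flags=1000 → (cmp)
[1] flags=1000 LS?T → r3=0xea
[2] flags=1000 CC?T → r1=0x2c
[3] flags=1000 LT?T → r0=0x7e
[4] flags=1000 → (cmp)
[5] flags=1000 GE?F → skip
[6] flags=1000 HI?F → skip
[7] flags=1000 CS?F → skip

VAL = 0x7e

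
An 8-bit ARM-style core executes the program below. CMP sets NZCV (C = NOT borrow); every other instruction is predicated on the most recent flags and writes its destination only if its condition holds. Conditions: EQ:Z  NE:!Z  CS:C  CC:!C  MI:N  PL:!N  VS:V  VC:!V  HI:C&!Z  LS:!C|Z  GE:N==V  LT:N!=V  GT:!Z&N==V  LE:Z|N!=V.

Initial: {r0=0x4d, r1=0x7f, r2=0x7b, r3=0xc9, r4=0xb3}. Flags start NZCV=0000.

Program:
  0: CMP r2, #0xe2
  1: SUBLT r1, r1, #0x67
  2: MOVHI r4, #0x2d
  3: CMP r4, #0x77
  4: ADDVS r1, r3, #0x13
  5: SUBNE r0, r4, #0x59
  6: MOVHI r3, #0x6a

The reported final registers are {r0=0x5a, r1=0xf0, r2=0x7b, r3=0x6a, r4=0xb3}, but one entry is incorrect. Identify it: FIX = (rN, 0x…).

FIX = (r1, 0xdc)

0: ✓ CMP  NZCV=1001
1: · SUBLT
2: · MOVHI
3: ✓ CMP  NZCV=0011
4: ✓ ADDVS  r1←0xdc
5: ✓ SUBNE  r0←0x5a
6: ✓ MOVHI  r3←0x6a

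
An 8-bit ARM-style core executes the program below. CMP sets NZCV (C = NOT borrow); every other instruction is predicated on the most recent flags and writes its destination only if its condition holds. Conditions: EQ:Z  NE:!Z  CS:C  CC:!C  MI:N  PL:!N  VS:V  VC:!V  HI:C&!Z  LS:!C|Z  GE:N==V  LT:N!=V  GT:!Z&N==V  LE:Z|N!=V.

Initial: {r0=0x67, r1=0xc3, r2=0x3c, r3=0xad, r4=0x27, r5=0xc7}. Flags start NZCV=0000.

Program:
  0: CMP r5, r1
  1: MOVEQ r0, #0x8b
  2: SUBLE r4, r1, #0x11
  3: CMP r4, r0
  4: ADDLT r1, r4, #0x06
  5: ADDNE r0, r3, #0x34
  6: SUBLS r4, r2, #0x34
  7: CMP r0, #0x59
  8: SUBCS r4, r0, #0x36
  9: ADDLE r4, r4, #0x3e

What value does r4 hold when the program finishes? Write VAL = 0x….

0: ✓ CMP  NZCV=0010
1: · MOVEQ
2: · SUBLE
3: ✓ CMP  NZCV=1000
4: ✓ ADDLT  r1←0x2d
5: ✓ ADDNE  r0←0xe1
6: ✓ SUBLS  r4←0x08
7: ✓ CMP  NZCV=1010
8: ✓ SUBCS  r4←0xab
9: ✓ ADDLE  r4←0xe9

VAL = 0xe9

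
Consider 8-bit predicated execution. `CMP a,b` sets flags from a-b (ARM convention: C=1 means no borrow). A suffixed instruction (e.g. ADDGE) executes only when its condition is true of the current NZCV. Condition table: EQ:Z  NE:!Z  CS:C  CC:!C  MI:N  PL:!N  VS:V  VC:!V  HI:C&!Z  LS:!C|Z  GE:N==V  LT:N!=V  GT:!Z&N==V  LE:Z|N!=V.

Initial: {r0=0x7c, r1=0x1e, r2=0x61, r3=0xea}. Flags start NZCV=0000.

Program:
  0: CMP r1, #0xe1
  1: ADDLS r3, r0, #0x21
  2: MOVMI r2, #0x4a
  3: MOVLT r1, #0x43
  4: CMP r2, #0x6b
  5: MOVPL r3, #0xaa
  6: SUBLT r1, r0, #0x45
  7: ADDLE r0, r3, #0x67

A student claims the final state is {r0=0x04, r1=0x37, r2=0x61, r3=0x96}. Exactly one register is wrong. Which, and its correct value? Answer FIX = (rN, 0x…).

[0] flags=0000 → (cmp)
[1] flags=0000 LS?T → r3=0x9d
[2] flags=0000 MI?F → skip
[3] flags=0000 LT?F → skip
[4] flags=1000 → (cmp)
[5] flags=1000 PL?F → skip
[6] flags=1000 LT?T → r1=0x37
[7] flags=1000 LE?T → r0=0x04

FIX = (r3, 0x9d)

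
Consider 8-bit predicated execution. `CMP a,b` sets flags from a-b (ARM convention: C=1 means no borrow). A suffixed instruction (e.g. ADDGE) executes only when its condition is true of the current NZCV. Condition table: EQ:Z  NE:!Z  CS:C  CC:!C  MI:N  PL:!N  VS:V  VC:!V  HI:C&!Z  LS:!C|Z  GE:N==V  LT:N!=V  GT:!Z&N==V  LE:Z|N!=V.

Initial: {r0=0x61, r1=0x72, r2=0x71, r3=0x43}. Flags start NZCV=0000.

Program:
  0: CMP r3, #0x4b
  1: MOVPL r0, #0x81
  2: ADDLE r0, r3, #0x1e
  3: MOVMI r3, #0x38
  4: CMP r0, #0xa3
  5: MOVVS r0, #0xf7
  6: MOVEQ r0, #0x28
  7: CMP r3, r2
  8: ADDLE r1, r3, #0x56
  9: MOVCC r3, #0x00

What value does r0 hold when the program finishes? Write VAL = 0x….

VAL = 0xf7

0: ✓ CMP  NZCV=1000
1: · MOVPL
2: ✓ ADDLE  r0←0x61
3: ✓ MOVMI  r3←0x38
4: ✓ CMP  NZCV=1001
5: ✓ MOVVS  r0←0xf7
6: · MOVEQ
7: ✓ CMP  NZCV=1000
8: ✓ ADDLE  r1←0x8e
9: ✓ MOVCC  r3←0x00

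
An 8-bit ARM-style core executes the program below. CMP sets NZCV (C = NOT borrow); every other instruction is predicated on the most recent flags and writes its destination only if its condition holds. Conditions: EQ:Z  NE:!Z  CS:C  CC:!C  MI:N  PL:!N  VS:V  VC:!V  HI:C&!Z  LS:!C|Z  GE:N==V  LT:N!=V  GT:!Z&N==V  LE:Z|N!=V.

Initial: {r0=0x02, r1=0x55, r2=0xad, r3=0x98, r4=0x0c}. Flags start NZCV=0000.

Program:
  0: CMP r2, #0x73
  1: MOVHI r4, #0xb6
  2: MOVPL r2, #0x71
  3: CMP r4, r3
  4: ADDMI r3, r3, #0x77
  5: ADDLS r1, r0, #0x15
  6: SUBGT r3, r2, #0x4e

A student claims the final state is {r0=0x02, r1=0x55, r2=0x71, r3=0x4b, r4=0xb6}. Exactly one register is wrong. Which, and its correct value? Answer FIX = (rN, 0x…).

[0] flags=0011 → (cmp)
[1] flags=0011 HI?T → r4=0xb6
[2] flags=0011 PL?T → r2=0x71
[3] flags=0010 → (cmp)
[4] flags=0010 MI?F → skip
[5] flags=0010 LS?F → skip
[6] flags=0010 GT?T → r3=0x23

FIX = (r3, 0x23)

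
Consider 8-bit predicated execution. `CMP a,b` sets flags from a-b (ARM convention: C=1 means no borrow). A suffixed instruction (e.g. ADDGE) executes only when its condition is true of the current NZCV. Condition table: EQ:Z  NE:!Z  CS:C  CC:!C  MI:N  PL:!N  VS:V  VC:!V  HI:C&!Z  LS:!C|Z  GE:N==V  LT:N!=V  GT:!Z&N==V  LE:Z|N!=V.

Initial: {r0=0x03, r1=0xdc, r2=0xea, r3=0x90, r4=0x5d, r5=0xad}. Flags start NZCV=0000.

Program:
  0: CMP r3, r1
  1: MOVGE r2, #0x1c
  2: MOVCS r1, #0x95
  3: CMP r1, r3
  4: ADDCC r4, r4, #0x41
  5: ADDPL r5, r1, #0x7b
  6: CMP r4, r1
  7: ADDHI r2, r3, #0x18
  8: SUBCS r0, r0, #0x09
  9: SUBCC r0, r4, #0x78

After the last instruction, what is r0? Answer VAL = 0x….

0: ✓ CMP  NZCV=1000
1: · MOVGE
2: · MOVCS
3: ✓ CMP  NZCV=0010
4: · ADDCC
5: ✓ ADDPL  r5←0x57
6: ✓ CMP  NZCV=1001
7: · ADDHI
8: · SUBCS
9: ✓ SUBCC  r0←0xe5

VAL = 0xe5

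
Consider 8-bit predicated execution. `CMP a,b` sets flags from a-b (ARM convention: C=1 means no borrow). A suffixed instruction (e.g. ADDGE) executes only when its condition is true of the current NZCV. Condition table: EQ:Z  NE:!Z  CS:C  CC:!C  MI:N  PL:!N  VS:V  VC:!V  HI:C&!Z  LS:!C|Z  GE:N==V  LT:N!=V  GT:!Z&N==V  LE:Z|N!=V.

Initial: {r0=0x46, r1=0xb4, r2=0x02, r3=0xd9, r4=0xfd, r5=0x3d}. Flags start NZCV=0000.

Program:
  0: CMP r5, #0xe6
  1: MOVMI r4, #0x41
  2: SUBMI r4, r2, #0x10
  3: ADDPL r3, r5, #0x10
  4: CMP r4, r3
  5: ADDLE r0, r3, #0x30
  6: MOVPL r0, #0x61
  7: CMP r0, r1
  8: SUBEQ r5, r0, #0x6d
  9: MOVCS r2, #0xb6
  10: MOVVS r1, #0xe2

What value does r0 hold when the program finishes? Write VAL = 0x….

[0] flags=0000 → (cmp)
[1] flags=0000 MI?F → skip
[2] flags=0000 MI?F → skip
[3] flags=0000 PL?T → r3=0x4d
[4] flags=1010 → (cmp)
[5] flags=1010 LE?T → r0=0x7d
[6] flags=1010 PL?F → skip
[7] flags=1001 → (cmp)
[8] flags=1001 EQ?F → skip
[9] flags=1001 CS?F → skip
[10] flags=1001 VS?T → r1=0xe2

VAL = 0x7d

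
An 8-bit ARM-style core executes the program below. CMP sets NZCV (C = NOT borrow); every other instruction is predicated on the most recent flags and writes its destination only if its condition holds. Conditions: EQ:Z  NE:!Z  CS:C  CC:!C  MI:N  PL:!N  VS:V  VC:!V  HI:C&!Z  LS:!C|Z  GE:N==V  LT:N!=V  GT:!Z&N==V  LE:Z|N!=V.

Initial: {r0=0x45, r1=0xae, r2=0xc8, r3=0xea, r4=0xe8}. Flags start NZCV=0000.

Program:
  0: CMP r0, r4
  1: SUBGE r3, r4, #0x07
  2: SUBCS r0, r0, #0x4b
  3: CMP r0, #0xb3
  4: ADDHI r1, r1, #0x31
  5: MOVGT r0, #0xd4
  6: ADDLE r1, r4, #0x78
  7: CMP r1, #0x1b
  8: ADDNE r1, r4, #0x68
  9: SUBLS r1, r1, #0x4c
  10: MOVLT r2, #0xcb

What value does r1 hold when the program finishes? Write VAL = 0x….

VAL = 0x50

0: ✓ CMP  NZCV=0000
1: ✓ SUBGE  r3←0xe1
2: · SUBCS
3: ✓ CMP  NZCV=1001
4: · ADDHI
5: ✓ MOVGT  r0←0xd4
6: · ADDLE
7: ✓ CMP  NZCV=1010
8: ✓ ADDNE  r1←0x50
9: · SUBLS
10: ✓ MOVLT  r2←0xcb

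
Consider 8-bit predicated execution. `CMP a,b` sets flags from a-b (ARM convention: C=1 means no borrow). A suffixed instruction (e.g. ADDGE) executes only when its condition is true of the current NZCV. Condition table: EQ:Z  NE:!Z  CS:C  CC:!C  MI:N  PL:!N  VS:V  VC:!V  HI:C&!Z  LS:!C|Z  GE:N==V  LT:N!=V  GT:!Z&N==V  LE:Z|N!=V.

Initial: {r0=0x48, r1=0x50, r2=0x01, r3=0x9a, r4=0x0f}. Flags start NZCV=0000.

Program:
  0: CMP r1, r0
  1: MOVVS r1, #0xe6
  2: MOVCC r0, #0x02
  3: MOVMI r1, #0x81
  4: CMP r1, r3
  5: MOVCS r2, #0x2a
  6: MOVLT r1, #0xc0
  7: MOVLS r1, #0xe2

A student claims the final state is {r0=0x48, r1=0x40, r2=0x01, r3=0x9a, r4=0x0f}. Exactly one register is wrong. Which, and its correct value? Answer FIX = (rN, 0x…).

[0] flags=0010 → (cmp)
[1] flags=0010 VS?F → skip
[2] flags=0010 CC?F → skip
[3] flags=0010 MI?F → skip
[4] flags=1001 → (cmp)
[5] flags=1001 CS?F → skip
[6] flags=1001 LT?F → skip
[7] flags=1001 LS?T → r1=0xe2

FIX = (r1, 0xe2)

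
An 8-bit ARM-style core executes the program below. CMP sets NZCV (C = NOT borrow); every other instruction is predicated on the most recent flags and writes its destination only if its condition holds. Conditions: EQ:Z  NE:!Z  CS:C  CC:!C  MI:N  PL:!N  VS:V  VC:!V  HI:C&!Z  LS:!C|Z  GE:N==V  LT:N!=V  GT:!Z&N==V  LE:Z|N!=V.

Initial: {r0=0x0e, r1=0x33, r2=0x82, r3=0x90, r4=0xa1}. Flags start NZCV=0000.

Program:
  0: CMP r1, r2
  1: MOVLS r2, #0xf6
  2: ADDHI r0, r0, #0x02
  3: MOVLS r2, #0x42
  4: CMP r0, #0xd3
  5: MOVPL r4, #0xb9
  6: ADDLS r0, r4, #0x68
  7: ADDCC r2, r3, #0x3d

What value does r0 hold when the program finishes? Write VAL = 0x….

[0] flags=1001 → (cmp)
[1] flags=1001 LS?T → r2=0xf6
[2] flags=1001 HI?F → skip
[3] flags=1001 LS?T → r2=0x42
[4] flags=0000 → (cmp)
[5] flags=0000 PL?T → r4=0xb9
[6] flags=0000 LS?T → r0=0x21
[7] flags=0000 CC?T → r2=0xcd

VAL = 0x21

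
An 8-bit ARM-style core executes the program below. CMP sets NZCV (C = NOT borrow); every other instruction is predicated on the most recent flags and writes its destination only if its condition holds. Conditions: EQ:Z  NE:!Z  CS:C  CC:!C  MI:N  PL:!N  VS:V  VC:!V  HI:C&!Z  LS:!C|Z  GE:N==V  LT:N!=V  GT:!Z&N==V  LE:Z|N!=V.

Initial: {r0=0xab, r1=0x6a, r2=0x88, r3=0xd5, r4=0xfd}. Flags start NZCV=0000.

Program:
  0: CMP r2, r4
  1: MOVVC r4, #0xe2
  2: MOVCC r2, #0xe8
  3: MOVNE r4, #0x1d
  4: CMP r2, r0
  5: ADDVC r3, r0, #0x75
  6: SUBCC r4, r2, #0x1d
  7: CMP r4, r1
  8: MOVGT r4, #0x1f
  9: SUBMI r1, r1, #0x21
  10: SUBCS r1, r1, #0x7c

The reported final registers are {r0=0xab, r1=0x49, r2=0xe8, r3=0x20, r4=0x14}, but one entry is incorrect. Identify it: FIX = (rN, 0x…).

FIX = (r4, 0x1d)

0: ✓ CMP  NZCV=1000
1: ✓ MOVVC  r4←0xe2
2: ✓ MOVCC  r2←0xe8
3: ✓ MOVNE  r4←0x1d
4: ✓ CMP  NZCV=0010
5: ✓ ADDVC  r3←0x20
6: · SUBCC
7: ✓ CMP  NZCV=1000
8: · MOVGT
9: ✓ SUBMI  r1←0x49
10: · SUBCS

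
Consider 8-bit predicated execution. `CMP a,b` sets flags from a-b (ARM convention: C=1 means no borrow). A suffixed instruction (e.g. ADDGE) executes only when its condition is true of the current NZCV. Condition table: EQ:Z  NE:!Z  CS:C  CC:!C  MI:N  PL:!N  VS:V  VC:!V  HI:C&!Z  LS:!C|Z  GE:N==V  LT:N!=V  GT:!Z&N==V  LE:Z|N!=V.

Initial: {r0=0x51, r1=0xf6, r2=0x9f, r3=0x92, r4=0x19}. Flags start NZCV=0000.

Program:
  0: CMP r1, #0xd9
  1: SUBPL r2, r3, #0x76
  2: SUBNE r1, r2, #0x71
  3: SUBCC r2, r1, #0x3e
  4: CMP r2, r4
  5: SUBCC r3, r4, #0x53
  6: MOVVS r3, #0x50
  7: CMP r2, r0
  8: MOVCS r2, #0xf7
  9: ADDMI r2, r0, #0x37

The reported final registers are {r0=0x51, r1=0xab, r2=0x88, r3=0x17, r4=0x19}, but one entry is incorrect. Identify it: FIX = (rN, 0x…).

FIX = (r3, 0x92)

[0] flags=0010 → (cmp)
[1] flags=0010 PL?T → r2=0x1c
[2] flags=0010 NE?T → r1=0xab
[3] flags=0010 CC?F → skip
[4] flags=0010 → (cmp)
[5] flags=0010 CC?F → skip
[6] flags=0010 VS?F → skip
[7] flags=1000 → (cmp)
[8] flags=1000 CS?F → skip
[9] flags=1000 MI?T → r2=0x88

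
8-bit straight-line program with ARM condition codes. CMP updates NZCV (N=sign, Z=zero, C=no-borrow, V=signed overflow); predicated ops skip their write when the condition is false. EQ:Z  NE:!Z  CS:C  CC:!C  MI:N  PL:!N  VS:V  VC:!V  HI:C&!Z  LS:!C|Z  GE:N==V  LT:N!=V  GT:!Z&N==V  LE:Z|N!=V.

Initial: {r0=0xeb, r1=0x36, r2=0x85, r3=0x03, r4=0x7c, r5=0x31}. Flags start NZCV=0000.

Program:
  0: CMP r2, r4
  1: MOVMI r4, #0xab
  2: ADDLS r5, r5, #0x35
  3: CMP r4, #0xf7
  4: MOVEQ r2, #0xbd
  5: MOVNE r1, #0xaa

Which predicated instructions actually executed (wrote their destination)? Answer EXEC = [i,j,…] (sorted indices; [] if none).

0: ✓ CMP  NZCV=0011
1: · MOVMI
2: · ADDLS
3: ✓ CMP  NZCV=1001
4: · MOVEQ
5: ✓ MOVNE  r1←0xaa

EXEC = [5]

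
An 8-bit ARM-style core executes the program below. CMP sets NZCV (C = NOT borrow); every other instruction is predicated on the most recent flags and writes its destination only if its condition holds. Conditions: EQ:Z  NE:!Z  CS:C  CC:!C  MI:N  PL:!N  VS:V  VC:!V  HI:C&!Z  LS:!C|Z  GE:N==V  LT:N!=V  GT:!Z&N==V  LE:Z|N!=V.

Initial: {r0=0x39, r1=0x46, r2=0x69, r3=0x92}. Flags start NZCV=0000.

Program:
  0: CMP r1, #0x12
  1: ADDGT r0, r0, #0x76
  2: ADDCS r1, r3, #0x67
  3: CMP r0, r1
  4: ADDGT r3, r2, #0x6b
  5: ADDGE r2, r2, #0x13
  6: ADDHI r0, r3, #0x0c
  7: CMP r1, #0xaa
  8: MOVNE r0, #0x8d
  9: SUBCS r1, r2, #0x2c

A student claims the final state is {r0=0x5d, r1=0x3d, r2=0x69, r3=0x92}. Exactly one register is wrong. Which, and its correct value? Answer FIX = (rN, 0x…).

[0] flags=0010 → (cmp)
[1] flags=0010 GT?T → r0=0xaf
[2] flags=0010 CS?T → r1=0xf9
[3] flags=1000 → (cmp)
[4] flags=1000 GT?F → skip
[5] flags=1000 GE?F → skip
[6] flags=1000 HI?F → skip
[7] flags=0010 → (cmp)
[8] flags=0010 NE?T → r0=0x8d
[9] flags=0010 CS?T → r1=0x3d

FIX = (r0, 0x8d)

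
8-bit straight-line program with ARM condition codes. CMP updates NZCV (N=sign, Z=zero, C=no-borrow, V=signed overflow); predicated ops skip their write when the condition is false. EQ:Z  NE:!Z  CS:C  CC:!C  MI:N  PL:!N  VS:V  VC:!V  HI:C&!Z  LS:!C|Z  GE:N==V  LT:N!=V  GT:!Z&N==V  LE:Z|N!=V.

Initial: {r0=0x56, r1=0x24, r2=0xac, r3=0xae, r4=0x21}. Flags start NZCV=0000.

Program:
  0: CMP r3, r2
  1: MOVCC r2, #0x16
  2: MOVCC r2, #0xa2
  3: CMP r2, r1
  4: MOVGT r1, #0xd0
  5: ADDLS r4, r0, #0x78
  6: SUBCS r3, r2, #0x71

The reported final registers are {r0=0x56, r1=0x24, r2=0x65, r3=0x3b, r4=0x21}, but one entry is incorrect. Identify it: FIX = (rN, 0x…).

[0] flags=0010 → (cmp)
[1] flags=0010 CC?F → skip
[2] flags=0010 CC?F → skip
[3] flags=1010 → (cmp)
[4] flags=1010 GT?F → skip
[5] flags=1010 LS?F → skip
[6] flags=1010 CS?T → r3=0x3b

FIX = (r2, 0xac)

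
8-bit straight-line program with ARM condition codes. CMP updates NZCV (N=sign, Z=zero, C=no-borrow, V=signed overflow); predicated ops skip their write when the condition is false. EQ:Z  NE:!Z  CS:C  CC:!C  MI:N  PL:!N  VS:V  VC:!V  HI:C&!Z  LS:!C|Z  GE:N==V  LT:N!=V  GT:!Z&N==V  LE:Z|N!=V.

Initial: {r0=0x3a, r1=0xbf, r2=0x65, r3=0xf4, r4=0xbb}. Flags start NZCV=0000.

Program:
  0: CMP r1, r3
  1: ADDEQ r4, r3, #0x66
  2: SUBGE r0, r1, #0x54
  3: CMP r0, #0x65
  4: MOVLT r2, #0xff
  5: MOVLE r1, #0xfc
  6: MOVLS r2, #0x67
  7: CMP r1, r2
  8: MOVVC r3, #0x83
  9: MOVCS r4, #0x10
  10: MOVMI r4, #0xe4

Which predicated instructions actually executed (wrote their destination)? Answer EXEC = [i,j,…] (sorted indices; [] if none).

0: ✓ CMP  NZCV=1000
1: · ADDEQ
2: · SUBGE
3: ✓ CMP  NZCV=1000
4: ✓ MOVLT  r2←0xff
5: ✓ MOVLE  r1←0xfc
6: ✓ MOVLS  r2←0x67
7: ✓ CMP  NZCV=1010
8: ✓ MOVVC  r3←0x83
9: ✓ MOVCS  r4←0x10
10: ✓ MOVMI  r4←0xe4

EXEC = [4,5,6,8,9,10]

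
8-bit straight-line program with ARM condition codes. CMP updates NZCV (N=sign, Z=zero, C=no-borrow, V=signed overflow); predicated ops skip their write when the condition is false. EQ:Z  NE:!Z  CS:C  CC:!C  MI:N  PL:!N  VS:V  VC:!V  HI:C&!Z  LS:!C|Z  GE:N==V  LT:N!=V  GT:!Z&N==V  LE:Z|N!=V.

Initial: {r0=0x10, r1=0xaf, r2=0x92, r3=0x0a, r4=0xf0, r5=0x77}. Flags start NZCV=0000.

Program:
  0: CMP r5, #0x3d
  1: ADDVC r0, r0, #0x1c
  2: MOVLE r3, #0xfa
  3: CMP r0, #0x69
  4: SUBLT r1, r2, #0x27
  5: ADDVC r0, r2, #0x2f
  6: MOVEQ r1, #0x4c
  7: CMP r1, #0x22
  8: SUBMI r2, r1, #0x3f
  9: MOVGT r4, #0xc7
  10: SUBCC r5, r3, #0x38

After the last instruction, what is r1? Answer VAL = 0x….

VAL = 0x6b

[0] flags=0010 → (cmp)
[1] flags=0010 VC?T → r0=0x2c
[2] flags=0010 LE?F → skip
[3] flags=1000 → (cmp)
[4] flags=1000 LT?T → r1=0x6b
[5] flags=1000 VC?T → r0=0xc1
[6] flags=1000 EQ?F → skip
[7] flags=0010 → (cmp)
[8] flags=0010 MI?F → skip
[9] flags=0010 GT?T → r4=0xc7
[10] flags=0010 CC?F → skip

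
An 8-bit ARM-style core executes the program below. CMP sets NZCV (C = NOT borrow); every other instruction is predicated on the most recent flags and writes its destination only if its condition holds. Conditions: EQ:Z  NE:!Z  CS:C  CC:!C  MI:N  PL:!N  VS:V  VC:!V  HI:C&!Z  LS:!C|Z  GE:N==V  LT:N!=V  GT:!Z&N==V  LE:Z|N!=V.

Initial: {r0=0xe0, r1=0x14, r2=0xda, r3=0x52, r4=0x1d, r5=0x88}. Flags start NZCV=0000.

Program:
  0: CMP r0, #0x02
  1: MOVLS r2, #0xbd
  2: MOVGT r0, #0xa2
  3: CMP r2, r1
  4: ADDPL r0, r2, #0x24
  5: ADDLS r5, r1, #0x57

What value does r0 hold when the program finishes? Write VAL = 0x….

[0] flags=1010 → (cmp)
[1] flags=1010 LS?F → skip
[2] flags=1010 GT?F → skip
[3] flags=1010 → (cmp)
[4] flags=1010 PL?F → skip
[5] flags=1010 LS?F → skip

VAL = 0xe0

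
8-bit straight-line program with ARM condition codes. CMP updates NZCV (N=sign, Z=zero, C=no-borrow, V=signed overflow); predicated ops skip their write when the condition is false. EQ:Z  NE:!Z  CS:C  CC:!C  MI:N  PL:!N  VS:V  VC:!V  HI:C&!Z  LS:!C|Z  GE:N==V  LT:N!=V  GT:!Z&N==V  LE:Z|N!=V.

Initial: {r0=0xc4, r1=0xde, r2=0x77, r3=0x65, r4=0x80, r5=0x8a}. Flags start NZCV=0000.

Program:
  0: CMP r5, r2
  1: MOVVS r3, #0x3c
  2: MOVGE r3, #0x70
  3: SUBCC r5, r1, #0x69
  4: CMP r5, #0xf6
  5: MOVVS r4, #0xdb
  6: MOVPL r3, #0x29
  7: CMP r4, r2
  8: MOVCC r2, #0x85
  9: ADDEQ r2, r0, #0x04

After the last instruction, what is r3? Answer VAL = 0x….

0: ✓ CMP  NZCV=0011
1: ✓ MOVVS  r3←0x3c
2: · MOVGE
3: · SUBCC
4: ✓ CMP  NZCV=1000
5: · MOVVS
6: · MOVPL
7: ✓ CMP  NZCV=0011
8: · MOVCC
9: · ADDEQ

VAL = 0x3c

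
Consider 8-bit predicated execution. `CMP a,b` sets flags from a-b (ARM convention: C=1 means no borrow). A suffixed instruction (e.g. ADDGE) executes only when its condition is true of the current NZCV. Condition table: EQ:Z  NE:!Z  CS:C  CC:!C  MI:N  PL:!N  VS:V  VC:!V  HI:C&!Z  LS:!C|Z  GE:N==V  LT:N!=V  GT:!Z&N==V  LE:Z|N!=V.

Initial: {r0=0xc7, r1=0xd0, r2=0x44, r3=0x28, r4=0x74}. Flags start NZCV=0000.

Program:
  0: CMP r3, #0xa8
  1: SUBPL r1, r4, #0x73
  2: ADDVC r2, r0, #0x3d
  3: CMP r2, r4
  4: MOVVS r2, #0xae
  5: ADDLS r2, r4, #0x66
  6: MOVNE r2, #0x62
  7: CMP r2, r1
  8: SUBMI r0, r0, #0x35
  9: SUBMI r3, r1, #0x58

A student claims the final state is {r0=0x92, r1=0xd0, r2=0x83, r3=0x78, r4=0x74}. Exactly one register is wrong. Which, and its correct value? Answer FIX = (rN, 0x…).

FIX = (r2, 0x62)

[0] flags=1001 → (cmp)
[1] flags=1001 PL?F → skip
[2] flags=1001 VC?F → skip
[3] flags=1000 → (cmp)
[4] flags=1000 VS?F → skip
[5] flags=1000 LS?T → r2=0xda
[6] flags=1000 NE?T → r2=0x62
[7] flags=1001 → (cmp)
[8] flags=1001 MI?T → r0=0x92
[9] flags=1001 MI?T → r3=0x78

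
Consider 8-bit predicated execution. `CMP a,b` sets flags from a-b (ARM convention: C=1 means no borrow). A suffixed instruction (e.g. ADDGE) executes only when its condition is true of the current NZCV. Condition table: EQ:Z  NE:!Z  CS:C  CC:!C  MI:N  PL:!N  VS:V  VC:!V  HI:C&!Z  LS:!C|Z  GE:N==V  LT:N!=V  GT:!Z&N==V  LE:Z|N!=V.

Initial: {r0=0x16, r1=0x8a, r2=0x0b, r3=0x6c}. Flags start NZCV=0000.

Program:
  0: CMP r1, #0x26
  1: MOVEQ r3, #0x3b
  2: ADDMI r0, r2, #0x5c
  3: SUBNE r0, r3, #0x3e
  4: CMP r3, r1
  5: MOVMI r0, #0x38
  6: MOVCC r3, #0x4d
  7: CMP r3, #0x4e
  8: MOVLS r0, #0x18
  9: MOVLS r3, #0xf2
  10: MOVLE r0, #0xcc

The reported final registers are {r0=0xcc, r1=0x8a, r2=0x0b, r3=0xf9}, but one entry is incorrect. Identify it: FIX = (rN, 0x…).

FIX = (r3, 0xf2)

0: ✓ CMP  NZCV=0011
1: · MOVEQ
2: · ADDMI
3: ✓ SUBNE  r0←0x2e
4: ✓ CMP  NZCV=1001
5: ✓ MOVMI  r0←0x38
6: ✓ MOVCC  r3←0x4d
7: ✓ CMP  NZCV=1000
8: ✓ MOVLS  r0←0x18
9: ✓ MOVLS  r3←0xf2
10: ✓ MOVLE  r0←0xcc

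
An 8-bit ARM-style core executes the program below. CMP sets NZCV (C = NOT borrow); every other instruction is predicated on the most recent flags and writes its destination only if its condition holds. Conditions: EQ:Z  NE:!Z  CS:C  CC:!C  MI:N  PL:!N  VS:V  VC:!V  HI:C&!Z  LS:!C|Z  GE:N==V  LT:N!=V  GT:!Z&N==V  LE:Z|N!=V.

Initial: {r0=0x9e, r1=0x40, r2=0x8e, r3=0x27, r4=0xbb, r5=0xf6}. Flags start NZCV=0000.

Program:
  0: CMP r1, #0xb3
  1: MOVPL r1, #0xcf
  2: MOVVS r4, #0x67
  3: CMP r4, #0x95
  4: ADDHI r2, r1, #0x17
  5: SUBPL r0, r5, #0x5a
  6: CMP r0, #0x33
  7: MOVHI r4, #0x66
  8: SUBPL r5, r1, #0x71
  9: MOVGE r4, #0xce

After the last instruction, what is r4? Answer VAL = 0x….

0: ✓ CMP  NZCV=1001
1: · MOVPL
2: ✓ MOVVS  r4←0x67
3: ✓ CMP  NZCV=1001
4: · ADDHI
5: · SUBPL
6: ✓ CMP  NZCV=0011
7: ✓ MOVHI  r4←0x66
8: ✓ SUBPL  r5←0xcf
9: · MOVGE

VAL = 0x66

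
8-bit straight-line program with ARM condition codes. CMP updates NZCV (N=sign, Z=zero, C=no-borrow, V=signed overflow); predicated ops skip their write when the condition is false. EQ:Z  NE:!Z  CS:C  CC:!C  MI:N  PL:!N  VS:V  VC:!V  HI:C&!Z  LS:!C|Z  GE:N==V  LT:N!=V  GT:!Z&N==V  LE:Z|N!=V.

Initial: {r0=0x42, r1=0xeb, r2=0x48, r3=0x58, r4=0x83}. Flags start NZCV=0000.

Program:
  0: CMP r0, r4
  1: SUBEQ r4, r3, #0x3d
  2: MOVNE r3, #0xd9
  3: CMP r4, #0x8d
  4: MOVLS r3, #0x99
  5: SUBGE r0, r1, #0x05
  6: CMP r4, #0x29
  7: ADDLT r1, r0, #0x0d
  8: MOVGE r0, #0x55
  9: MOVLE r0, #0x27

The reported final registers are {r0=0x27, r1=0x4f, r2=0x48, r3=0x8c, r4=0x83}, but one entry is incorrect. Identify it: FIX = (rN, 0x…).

FIX = (r3, 0x99)

0: ✓ CMP  NZCV=1001
1: · SUBEQ
2: ✓ MOVNE  r3←0xd9
3: ✓ CMP  NZCV=1000
4: ✓ MOVLS  r3←0x99
5: · SUBGE
6: ✓ CMP  NZCV=0011
7: ✓ ADDLT  r1←0x4f
8: · MOVGE
9: ✓ MOVLE  r0←0x27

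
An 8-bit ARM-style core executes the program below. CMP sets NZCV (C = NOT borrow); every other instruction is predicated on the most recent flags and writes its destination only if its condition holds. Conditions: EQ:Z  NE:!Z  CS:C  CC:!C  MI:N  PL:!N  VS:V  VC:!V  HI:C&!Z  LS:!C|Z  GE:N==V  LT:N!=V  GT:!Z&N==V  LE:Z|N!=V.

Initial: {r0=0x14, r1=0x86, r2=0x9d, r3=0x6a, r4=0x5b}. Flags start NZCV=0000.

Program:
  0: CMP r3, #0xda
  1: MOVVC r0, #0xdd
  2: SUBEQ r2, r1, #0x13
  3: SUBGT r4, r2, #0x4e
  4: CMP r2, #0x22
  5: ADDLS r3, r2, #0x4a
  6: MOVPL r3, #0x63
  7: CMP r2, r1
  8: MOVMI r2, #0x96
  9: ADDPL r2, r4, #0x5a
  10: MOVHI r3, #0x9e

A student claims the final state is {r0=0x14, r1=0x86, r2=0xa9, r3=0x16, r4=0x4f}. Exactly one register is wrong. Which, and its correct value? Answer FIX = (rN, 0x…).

0: ✓ CMP  NZCV=1001
1: · MOVVC
2: · SUBEQ
3: ✓ SUBGT  r4←0x4f
4: ✓ CMP  NZCV=0011
5: · ADDLS
6: ✓ MOVPL  r3←0x63
7: ✓ CMP  NZCV=0010
8: · MOVMI
9: ✓ ADDPL  r2←0xa9
10: ✓ MOVHI  r3←0x9e

FIX = (r3, 0x9e)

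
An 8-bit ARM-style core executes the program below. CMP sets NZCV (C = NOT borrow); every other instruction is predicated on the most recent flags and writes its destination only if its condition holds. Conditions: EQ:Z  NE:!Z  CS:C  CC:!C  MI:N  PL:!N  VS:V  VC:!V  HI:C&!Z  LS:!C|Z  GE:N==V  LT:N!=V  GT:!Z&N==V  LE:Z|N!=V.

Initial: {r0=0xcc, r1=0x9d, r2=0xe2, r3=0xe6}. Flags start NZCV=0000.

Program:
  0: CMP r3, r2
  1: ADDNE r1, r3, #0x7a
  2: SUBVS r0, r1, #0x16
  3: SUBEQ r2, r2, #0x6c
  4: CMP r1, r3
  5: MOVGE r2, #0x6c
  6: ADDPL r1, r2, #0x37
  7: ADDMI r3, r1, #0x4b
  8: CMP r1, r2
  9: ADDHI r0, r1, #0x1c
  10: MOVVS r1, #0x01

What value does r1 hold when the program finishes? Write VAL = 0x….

VAL = 0x01

[0] flags=0010 → (cmp)
[1] flags=0010 NE?T → r1=0x60
[2] flags=0010 VS?F → skip
[3] flags=0010 EQ?F → skip
[4] flags=0000 → (cmp)
[5] flags=0000 GE?T → r2=0x6c
[6] flags=0000 PL?T → r1=0xa3
[7] flags=0000 MI?F → skip
[8] flags=0011 → (cmp)
[9] flags=0011 HI?T → r0=0xbf
[10] flags=0011 VS?T → r1=0x01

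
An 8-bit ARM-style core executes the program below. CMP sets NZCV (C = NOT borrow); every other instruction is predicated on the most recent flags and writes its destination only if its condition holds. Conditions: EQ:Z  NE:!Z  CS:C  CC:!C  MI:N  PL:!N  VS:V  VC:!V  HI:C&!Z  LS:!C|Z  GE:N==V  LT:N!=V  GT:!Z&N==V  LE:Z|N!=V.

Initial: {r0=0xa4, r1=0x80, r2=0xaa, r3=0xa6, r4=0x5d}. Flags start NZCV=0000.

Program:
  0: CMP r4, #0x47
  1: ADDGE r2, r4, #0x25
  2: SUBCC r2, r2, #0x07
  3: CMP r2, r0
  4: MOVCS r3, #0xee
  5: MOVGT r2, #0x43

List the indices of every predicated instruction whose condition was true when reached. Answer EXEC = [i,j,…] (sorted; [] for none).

0: ✓ CMP  NZCV=0010
1: ✓ ADDGE  r2←0x82
2: · SUBCC
3: ✓ CMP  NZCV=1000
4: · MOVCS
5: · MOVGT

EXEC = [1]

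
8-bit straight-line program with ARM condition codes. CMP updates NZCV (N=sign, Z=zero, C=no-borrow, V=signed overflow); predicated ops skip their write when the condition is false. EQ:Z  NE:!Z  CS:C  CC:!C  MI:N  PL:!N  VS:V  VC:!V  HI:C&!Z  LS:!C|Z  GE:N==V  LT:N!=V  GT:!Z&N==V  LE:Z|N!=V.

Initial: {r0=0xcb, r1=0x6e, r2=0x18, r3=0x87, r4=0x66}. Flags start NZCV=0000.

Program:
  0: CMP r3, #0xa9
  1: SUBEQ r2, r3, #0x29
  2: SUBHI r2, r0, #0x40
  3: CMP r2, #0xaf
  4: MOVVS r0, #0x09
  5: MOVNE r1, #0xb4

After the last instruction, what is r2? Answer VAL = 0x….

[0] flags=1000 → (cmp)
[1] flags=1000 EQ?F → skip
[2] flags=1000 HI?F → skip
[3] flags=0000 → (cmp)
[4] flags=0000 VS?F → skip
[5] flags=0000 NE?T → r1=0xb4

VAL = 0x18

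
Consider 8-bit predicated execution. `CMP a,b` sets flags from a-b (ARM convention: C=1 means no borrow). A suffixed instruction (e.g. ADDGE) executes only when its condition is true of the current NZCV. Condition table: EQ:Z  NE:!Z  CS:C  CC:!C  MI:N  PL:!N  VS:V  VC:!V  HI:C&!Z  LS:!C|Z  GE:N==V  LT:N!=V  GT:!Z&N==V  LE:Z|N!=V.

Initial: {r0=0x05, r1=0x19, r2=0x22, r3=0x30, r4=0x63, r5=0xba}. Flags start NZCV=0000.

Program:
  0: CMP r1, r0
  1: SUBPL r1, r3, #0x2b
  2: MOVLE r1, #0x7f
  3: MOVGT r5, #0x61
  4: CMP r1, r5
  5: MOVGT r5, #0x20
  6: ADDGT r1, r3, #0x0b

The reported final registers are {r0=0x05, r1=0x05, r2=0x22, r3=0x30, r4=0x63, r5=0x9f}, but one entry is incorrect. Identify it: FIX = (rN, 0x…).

0: ✓ CMP  NZCV=0010
1: ✓ SUBPL  r1←0x05
2: · MOVLE
3: ✓ MOVGT  r5←0x61
4: ✓ CMP  NZCV=1000
5: · MOVGT
6: · ADDGT

FIX = (r5, 0x61)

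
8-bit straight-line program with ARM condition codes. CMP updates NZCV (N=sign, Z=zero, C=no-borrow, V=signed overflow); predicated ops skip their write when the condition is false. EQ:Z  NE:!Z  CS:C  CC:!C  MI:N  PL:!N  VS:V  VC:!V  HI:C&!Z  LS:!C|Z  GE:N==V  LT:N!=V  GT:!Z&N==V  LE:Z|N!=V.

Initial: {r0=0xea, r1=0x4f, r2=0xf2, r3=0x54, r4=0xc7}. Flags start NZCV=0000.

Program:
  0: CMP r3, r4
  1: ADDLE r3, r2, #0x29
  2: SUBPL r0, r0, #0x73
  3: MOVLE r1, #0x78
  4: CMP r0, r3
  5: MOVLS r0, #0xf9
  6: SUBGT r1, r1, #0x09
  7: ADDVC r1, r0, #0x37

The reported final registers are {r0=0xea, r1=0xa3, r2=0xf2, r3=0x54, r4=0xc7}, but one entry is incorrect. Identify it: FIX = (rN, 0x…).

0: ✓ CMP  NZCV=1001
1: · ADDLE
2: · SUBPL
3: · MOVLE
4: ✓ CMP  NZCV=1010
5: · MOVLS
6: · SUBGT
7: ✓ ADDVC  r1←0x21

FIX = (r1, 0x21)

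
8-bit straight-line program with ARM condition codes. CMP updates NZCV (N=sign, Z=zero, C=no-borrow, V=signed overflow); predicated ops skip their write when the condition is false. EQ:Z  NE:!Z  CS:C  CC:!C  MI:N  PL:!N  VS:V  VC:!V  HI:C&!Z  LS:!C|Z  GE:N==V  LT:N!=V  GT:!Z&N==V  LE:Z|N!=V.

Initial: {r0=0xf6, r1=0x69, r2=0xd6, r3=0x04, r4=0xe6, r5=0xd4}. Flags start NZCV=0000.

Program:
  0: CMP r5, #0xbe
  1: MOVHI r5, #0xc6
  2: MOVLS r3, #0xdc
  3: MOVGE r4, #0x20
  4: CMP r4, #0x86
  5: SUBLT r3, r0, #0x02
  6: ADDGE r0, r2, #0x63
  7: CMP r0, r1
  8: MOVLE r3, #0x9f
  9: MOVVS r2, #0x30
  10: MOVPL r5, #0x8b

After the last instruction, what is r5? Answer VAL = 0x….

VAL = 0xc6

0: ✓ CMP  NZCV=0010
1: ✓ MOVHI  r5←0xc6
2: · MOVLS
3: ✓ MOVGE  r4←0x20
4: ✓ CMP  NZCV=1001
5: · SUBLT
6: ✓ ADDGE  r0←0x39
7: ✓ CMP  NZCV=1000
8: ✓ MOVLE  r3←0x9f
9: · MOVVS
10: · MOVPL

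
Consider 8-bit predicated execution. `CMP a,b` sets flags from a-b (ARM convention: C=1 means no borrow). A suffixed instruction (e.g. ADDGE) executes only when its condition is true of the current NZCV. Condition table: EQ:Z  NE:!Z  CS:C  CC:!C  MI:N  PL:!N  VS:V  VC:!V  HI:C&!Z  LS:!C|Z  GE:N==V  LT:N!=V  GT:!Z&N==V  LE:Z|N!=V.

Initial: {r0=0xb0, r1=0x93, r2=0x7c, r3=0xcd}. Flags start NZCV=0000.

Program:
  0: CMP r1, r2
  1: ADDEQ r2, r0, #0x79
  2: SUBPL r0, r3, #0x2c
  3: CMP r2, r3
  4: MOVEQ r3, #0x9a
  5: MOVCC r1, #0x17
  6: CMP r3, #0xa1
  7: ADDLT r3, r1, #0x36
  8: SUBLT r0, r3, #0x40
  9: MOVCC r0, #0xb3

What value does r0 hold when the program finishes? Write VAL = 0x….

VAL = 0xa1

0: ✓ CMP  NZCV=0011
1: · ADDEQ
2: ✓ SUBPL  r0←0xa1
3: ✓ CMP  NZCV=1001
4: · MOVEQ
5: ✓ MOVCC  r1←0x17
6: ✓ CMP  NZCV=0010
7: · ADDLT
8: · SUBLT
9: · MOVCC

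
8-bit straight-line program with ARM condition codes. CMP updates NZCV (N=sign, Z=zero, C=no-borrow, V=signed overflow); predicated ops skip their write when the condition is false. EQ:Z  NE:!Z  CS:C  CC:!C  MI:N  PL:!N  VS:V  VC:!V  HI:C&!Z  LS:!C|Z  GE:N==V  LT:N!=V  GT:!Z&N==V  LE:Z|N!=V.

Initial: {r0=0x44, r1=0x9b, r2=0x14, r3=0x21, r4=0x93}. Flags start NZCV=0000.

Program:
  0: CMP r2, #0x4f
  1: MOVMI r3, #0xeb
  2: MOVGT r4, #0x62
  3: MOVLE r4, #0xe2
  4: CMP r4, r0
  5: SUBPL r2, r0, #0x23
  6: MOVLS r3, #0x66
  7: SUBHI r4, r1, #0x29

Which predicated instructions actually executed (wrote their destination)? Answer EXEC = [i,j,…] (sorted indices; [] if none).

0: ✓ CMP  NZCV=1000
1: ✓ MOVMI  r3←0xeb
2: · MOVGT
3: ✓ MOVLE  r4←0xe2
4: ✓ CMP  NZCV=1010
5: · SUBPL
6: · MOVLS
7: ✓ SUBHI  r4←0x72

EXEC = [1,3,7]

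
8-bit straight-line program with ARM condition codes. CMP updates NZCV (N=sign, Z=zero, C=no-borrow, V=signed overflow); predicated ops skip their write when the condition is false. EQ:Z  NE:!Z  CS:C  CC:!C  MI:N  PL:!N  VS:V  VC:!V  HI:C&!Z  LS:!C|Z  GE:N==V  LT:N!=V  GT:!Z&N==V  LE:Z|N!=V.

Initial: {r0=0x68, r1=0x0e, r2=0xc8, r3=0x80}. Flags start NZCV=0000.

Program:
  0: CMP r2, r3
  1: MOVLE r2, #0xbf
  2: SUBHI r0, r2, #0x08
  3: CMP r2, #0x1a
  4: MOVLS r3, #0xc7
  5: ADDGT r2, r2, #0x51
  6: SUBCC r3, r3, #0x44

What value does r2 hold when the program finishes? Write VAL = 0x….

[0] flags=0010 → (cmp)
[1] flags=0010 LE?F → skip
[2] flags=0010 HI?T → r0=0xc0
[3] flags=1010 → (cmp)
[4] flags=1010 LS?F → skip
[5] flags=1010 GT?F → skip
[6] flags=1010 CC?F → skip

VAL = 0xc8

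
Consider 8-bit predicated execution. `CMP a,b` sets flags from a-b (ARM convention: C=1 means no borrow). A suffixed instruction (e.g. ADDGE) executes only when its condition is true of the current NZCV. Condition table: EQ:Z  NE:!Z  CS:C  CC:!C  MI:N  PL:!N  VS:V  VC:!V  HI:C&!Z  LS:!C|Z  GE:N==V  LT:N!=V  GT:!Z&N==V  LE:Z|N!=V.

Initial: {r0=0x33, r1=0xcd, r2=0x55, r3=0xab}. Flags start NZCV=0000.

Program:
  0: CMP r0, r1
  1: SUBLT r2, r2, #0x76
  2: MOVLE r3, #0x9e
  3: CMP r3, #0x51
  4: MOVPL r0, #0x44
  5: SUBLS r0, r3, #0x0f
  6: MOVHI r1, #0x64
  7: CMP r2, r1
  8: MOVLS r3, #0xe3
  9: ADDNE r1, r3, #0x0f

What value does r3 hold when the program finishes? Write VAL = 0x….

0: ✓ CMP  NZCV=0000
1: · SUBLT
2: · MOVLE
3: ✓ CMP  NZCV=0011
4: ✓ MOVPL  r0←0x44
5: · SUBLS
6: ✓ MOVHI  r1←0x64
7: ✓ CMP  NZCV=1000
8: ✓ MOVLS  r3←0xe3
9: ✓ ADDNE  r1←0xf2

VAL = 0xe3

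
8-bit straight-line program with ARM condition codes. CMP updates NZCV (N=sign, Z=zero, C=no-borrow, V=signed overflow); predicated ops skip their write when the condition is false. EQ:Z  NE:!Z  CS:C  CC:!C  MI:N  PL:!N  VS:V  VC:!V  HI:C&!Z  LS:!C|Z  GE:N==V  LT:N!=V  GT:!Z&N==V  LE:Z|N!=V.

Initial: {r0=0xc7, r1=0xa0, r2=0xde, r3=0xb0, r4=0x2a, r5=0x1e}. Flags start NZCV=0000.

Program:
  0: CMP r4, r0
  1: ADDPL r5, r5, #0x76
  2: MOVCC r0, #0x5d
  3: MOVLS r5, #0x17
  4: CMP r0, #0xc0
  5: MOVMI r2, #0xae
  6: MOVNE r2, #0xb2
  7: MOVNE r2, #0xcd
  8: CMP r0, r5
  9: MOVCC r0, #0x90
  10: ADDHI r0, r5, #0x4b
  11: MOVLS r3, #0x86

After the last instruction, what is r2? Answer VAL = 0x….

VAL = 0xcd

[0] flags=0000 → (cmp)
[1] flags=0000 PL?T → r5=0x94
[2] flags=0000 CC?T → r0=0x5d
[3] flags=0000 LS?T → r5=0x17
[4] flags=1001 → (cmp)
[5] flags=1001 MI?T → r2=0xae
[6] flags=1001 NE?T → r2=0xb2
[7] flags=1001 NE?T → r2=0xcd
[8] flags=0010 → (cmp)
[9] flags=0010 CC?F → skip
[10] flags=0010 HI?T → r0=0x62
[11] flags=0010 LS?F → skip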